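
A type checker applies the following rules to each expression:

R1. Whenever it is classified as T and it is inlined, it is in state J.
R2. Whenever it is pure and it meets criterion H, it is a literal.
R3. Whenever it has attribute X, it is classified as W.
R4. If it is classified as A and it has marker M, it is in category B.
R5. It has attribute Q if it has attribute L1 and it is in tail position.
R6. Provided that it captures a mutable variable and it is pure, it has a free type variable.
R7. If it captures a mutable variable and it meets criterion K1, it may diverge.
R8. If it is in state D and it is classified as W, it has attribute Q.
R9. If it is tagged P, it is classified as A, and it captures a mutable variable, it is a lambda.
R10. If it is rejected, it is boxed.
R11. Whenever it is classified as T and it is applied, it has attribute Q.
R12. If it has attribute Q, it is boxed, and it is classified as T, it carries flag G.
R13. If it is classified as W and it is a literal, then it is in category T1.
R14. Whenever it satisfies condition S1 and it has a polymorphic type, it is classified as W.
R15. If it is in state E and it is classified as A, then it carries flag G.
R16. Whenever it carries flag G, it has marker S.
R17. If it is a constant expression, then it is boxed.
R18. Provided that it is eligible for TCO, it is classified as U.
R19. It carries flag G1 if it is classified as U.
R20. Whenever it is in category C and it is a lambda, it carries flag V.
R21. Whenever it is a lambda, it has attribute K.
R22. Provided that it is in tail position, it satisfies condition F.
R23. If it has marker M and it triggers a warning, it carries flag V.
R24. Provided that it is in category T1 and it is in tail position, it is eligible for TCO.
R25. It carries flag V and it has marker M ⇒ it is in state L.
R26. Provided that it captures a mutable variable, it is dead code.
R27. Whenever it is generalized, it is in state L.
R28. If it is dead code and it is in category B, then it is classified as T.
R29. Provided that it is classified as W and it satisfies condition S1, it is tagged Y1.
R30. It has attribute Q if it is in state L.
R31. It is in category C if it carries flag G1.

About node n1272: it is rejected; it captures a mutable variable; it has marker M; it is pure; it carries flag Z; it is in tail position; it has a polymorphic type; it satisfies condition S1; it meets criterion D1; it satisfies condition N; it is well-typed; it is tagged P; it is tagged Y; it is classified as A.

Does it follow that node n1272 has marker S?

Forward chaining from the given facts derives: is in category B, has a free type variable, is a lambda, is boxed, is classified as W, has attribute K, satisfies condition F, is dead code, is classified as T, is tagged Y1.
The only rule concluding "it has marker S" is R16, which needs "it carries flag G"; that is never established.

No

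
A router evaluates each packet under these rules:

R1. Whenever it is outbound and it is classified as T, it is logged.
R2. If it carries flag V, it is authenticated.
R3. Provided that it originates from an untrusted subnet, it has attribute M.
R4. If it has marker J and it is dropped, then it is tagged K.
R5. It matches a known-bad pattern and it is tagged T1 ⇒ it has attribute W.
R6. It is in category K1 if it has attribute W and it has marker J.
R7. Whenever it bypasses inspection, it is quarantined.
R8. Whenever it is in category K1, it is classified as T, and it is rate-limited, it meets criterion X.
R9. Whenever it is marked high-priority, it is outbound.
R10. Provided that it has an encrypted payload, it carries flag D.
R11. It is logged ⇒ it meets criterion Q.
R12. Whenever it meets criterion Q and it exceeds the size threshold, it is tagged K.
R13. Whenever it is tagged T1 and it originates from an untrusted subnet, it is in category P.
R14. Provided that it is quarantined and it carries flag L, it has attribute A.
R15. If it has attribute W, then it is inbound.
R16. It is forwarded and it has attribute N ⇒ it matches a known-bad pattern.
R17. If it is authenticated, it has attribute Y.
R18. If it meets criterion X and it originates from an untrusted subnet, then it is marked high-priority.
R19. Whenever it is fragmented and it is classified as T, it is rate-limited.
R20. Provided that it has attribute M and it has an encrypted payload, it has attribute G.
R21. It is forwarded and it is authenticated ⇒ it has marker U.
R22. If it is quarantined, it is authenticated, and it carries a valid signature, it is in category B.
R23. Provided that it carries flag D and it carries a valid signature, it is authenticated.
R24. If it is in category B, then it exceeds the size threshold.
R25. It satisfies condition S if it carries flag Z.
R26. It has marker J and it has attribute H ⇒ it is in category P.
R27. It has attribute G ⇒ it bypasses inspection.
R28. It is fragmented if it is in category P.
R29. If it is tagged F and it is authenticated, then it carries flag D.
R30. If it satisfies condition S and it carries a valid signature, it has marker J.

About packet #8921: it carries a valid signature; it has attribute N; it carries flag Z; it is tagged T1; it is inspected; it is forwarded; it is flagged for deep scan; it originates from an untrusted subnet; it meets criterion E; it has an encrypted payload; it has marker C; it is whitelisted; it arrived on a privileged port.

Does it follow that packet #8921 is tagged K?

No

Forward chaining from the given facts derives: has attribute M, carries flag D, is in category P, matches a known-bad pattern, has attribute G, is authenticated, satisfies condition S, bypasses inspection, is fragmented, has marker J, has attribute W, is in category K1, is quarantined, is inbound, has attribute Y, has marker U, is in category B, exceeds the size threshold.
Rules concluding "it is tagged K": R4 needs "it is dropped"; R12 needs "it meets criterion Q" — none of these are established.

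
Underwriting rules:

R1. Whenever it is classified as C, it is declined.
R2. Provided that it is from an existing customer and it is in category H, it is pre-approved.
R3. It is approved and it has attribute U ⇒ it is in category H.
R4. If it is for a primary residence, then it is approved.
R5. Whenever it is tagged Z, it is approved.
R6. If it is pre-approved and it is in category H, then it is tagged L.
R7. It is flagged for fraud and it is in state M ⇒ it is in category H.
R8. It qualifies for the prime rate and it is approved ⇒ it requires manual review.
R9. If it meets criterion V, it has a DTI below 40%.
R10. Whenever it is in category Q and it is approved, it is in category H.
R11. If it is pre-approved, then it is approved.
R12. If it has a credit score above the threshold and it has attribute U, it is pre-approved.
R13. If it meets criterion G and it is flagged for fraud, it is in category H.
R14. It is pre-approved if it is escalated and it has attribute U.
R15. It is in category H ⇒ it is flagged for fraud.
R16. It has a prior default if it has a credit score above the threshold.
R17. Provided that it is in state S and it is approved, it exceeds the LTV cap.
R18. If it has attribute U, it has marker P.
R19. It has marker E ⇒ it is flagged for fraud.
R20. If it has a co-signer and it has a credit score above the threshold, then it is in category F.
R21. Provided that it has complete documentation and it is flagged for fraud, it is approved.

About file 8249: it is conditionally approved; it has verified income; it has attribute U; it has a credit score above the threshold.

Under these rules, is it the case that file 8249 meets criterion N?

No

Forward chaining from the given facts derives: is pre-approved, has a prior default, has marker P, is approved, is in category H, is tagged L, is flagged for fraud.
No rule has "it meets criterion N" as its conclusion, and it is not among the given facts.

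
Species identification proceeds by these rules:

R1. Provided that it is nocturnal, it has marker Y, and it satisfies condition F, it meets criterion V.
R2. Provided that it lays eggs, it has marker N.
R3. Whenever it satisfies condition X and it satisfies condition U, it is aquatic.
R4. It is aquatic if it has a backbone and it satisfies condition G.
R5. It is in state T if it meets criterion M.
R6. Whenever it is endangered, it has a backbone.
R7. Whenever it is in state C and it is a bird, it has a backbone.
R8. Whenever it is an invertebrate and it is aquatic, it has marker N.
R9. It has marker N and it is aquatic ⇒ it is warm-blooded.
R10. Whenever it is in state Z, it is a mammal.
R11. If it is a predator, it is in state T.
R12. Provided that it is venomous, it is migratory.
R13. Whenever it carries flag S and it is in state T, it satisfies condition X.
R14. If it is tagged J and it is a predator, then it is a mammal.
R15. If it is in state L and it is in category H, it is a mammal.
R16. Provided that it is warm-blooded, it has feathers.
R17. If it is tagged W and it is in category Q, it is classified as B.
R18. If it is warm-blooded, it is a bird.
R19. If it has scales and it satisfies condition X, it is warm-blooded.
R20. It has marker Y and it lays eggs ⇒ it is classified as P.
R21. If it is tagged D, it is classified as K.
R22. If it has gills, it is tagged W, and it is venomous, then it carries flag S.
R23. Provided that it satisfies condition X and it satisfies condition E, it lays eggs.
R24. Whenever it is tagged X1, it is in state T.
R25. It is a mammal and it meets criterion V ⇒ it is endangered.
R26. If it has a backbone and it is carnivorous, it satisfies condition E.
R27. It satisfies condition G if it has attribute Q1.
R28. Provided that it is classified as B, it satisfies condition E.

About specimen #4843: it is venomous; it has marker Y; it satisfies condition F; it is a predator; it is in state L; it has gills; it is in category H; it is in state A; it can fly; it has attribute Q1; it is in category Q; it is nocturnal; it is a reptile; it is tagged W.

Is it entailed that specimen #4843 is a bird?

By R1 (it is nocturnal, it has marker Y, it satisfies condition F): it meets criterion V.
By R11 (it is a predator): it is in state T.
By R15 (it is in state L, it is in category H): it is a mammal.
By R17 (it is tagged W, it is in category Q): it is classified as B.
By R22 (it has gills, it is tagged W, it is venomous): it carries flag S.
By R25 (it is a mammal, it meets criterion V): it is endangered.
By R27 (it has attribute Q1): it satisfies condition G.
By R28 (it is classified as B): it satisfies condition E.
By R6 (it is endangered): it has a backbone.
By R13 (it carries flag S, it is in state T): it satisfies condition X.
By R23 (it satisfies condition X, it satisfies condition E): it lays eggs.
By R2 (it lays eggs): it has marker N.
By R4 (it has a backbone, it satisfies condition G): it is aquatic.
By R9 (it has marker N, it is aquatic): it is warm-blooded.
By R18 (it is warm-blooded): it is a bird.

Yes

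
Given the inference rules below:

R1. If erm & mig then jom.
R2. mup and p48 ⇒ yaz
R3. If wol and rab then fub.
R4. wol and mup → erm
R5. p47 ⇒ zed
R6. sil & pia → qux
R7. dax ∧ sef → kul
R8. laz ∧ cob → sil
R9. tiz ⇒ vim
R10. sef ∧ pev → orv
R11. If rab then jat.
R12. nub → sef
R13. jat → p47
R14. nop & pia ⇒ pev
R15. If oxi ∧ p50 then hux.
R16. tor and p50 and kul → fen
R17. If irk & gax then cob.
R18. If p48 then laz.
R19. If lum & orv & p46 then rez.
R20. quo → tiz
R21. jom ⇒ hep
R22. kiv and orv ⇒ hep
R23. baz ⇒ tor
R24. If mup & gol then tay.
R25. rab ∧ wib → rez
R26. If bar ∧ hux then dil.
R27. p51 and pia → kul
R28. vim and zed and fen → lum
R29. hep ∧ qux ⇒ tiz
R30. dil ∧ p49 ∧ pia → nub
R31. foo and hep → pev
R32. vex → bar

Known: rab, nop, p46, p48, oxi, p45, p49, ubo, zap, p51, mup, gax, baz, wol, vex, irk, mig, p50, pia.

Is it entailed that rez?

erm  (by R4: wol, mup)
jat  (by R11: rab)
p47  (by R13: jat)
pev  (by R14: nop, pia)
hux  (by R15: oxi, p50)
cob  (by R17: irk, gax)
laz  (by R18: p48)
tor  (by R23: baz)
kul  (by R27: p51, pia)
bar  (by R32: vex)
jom  (by R1: erm, mig)
zed  (by R5: p47)
sil  (by R8: laz, cob)
fen  (by R16: tor, p50, kul)
hep  (by R21: jom)
dil  (by R26: bar, hux)
nub  (by R30: dil, p49, pia)
qux  (by R6: sil, pia)
sef  (by R12: nub)
tiz  (by R29: hep, qux)
vim  (by R9: tiz)
orv  (by R10: sef, pev)
lum  (by R28: vim, zed, fen)
rez  (by R19: lum, orv, p46)

Yes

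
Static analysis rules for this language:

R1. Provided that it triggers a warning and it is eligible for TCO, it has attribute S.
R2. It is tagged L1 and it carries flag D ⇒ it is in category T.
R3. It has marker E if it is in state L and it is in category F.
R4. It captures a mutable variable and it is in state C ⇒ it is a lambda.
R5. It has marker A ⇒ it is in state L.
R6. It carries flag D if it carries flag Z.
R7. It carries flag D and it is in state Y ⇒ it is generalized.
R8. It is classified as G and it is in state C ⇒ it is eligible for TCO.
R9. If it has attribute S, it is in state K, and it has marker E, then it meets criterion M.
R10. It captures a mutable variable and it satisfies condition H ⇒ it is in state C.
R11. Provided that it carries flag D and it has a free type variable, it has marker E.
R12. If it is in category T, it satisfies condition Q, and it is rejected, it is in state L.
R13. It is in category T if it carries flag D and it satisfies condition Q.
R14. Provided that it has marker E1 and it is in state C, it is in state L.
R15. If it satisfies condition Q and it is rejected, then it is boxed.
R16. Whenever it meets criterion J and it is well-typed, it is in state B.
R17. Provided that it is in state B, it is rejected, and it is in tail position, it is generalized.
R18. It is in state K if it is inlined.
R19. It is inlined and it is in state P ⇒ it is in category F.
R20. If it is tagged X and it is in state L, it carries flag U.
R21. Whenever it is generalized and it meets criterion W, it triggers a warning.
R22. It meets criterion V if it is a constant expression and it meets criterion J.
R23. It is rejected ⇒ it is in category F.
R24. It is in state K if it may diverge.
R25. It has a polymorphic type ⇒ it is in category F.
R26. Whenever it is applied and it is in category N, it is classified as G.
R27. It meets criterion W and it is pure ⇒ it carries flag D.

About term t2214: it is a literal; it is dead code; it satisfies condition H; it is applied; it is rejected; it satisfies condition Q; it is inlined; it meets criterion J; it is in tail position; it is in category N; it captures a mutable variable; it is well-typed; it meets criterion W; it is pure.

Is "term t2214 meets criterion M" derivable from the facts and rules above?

Yes

By R10 (it captures a mutable variable, it satisfies condition H): it is in state C.
By R16 (it meets criterion J, it is well-typed): it is in state B.
By R17 (it is in state B, it is rejected, it is in tail position): it is generalized.
By R18 (it is inlined): it is in state K.
By R21 (it is generalized, it meets criterion W): it triggers a warning.
By R23 (it is rejected): it is in category F.
By R26 (it is applied, it is in category N): it is classified as G.
By R27 (it meets criterion W, it is pure): it carries flag D.
By R8 (it is classified as G, it is in state C): it is eligible for TCO.
By R13 (it carries flag D, it satisfies condition Q): it is in category T.
By R1 (it triggers a warning, it is eligible for TCO): it has attribute S.
By R12 (it is in category T, it satisfies condition Q, it is rejected): it is in state L.
By R3 (it is in state L, it is in category F): it has marker E.
By R9 (it has attribute S, it is in state K, it has marker E): it meets criterion M.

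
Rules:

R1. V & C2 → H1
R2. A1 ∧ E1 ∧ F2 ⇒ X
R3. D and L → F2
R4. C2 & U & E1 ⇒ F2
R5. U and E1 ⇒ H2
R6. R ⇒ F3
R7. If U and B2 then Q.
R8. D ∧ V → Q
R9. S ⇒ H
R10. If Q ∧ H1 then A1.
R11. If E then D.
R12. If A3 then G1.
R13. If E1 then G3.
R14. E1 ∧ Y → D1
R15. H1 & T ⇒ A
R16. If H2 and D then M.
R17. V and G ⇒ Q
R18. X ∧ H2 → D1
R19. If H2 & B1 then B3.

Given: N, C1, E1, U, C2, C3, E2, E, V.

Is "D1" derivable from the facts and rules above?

H1  (by R1: V, C2)
F2  (by R4: C2, U, E1)
H2  (by R5: U, E1)
D  (by R11: E)
Q  (by R8: D, V)
A1  (by R10: Q, H1)
X  (by R2: A1, E1, F2)
D1  (by R18: X, H2)

Yes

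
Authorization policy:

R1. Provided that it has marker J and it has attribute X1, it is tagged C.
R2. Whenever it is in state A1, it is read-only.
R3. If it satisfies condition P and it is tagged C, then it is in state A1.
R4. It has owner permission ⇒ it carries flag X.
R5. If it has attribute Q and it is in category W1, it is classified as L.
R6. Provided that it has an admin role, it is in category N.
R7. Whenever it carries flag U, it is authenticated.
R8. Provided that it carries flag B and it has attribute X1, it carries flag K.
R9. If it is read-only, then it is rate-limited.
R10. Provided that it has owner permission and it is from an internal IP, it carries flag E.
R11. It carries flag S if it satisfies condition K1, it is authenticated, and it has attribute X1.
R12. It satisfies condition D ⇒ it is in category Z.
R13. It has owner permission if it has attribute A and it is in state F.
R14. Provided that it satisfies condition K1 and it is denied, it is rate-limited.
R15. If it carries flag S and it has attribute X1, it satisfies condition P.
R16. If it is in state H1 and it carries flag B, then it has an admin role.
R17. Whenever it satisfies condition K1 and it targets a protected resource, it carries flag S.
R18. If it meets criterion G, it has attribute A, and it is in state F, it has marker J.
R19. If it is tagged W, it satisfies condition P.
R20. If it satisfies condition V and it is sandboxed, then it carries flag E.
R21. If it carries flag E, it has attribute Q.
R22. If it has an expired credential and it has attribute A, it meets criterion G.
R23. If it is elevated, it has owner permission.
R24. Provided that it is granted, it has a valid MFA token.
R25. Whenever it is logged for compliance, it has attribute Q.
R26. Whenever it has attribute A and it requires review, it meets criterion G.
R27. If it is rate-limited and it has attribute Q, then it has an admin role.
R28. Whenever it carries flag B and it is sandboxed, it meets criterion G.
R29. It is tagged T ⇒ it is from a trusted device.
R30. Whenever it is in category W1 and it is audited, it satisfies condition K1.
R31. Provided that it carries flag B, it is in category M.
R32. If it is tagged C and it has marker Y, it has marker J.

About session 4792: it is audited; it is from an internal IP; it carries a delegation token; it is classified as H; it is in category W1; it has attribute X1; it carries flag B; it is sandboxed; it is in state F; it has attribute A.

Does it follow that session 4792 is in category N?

Forward chaining from the given facts derives: carries flag K, has owner permission, meets criterion G, satisfies condition K1, is in category M, carries flag X, carries flag E, has marker J, has attribute Q, is tagged C, is classified as L.
The only rule concluding "it is in category N" is R6, which needs "it has an admin role"; that is never established.

No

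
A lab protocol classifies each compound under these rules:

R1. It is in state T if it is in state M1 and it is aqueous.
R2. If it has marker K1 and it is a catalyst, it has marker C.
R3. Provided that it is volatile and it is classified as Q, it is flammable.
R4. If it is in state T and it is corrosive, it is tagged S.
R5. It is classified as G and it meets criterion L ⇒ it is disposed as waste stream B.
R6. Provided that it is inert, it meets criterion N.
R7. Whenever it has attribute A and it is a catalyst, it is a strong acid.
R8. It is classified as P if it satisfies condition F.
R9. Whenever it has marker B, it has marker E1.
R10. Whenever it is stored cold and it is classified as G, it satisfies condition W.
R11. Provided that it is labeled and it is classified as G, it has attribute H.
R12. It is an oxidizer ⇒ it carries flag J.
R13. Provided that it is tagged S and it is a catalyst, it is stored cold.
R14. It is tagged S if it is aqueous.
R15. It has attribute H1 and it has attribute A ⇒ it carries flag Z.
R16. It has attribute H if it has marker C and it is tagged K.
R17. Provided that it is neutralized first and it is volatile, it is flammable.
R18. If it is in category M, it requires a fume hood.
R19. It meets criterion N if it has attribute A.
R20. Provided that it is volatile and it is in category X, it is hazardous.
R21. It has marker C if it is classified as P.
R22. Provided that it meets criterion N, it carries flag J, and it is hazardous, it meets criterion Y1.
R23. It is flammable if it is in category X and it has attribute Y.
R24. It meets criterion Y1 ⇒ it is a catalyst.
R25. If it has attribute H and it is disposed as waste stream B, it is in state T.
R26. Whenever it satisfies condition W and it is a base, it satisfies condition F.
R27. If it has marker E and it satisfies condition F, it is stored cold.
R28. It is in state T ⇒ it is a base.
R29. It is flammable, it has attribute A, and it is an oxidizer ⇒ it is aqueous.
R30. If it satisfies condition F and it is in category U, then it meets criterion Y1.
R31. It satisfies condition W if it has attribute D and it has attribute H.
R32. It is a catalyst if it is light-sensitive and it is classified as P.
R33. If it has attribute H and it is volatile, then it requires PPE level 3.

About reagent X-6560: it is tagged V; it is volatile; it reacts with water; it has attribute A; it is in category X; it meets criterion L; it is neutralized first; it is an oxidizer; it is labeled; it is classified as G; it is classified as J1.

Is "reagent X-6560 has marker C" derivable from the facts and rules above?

Yes

By R5 (it is classified as G, it meets criterion L): it is disposed as waste stream B.
By R11 (it is labeled, it is classified as G): it has attribute H.
By R12 (it is an oxidizer): it carries flag J.
By R17 (it is neutralized first, it is volatile): it is flammable.
By R19 (it has attribute A): it meets criterion N.
By R20 (it is volatile, it is in category X): it is hazardous.
By R22 (it meets criterion N, it carries flag J, it is hazardous): it meets criterion Y1.
By R24 (it meets criterion Y1): it is a catalyst.
By R25 (it has attribute H, it is disposed as waste stream B): it is in state T.
By R28 (it is in state T): it is a base.
By R29 (it is flammable, it has attribute A, it is an oxidizer): it is aqueous.
By R14 (it is aqueous): it is tagged S.
By R13 (it is tagged S, it is a catalyst): it is stored cold.
By R10 (it is stored cold, it is classified as G): it satisfies condition W.
By R26 (it satisfies condition W, it is a base): it satisfies condition F.
By R8 (it satisfies condition F): it is classified as P.
By R21 (it is classified as P): it has marker C.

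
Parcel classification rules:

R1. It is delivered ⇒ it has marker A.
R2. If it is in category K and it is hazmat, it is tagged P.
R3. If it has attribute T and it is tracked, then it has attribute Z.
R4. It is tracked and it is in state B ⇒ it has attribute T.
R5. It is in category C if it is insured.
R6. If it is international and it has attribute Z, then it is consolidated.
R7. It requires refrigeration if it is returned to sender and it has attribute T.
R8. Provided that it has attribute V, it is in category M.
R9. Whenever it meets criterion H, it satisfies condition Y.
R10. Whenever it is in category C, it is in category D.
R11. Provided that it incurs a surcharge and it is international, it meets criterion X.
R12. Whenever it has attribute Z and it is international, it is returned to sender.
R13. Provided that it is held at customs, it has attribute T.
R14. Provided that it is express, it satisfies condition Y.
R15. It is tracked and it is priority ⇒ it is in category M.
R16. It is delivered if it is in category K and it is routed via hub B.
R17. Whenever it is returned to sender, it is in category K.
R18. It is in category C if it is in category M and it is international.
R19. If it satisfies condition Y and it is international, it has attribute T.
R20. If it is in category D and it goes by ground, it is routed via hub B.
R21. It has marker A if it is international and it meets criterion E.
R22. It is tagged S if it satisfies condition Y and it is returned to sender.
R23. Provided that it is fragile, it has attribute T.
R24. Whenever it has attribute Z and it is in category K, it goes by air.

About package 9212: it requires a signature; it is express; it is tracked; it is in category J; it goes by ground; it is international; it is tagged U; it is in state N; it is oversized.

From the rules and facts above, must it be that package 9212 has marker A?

No

Forward chaining from the given facts derives: satisfies condition Y, has attribute T, has attribute Z, is consolidated, is returned to sender, is in category K, is tagged S, goes by air, requires refrigeration.
Rules concluding "it has marker A": R1 needs "it is delivered"; R21 needs "it meets criterion E" — none of these are established.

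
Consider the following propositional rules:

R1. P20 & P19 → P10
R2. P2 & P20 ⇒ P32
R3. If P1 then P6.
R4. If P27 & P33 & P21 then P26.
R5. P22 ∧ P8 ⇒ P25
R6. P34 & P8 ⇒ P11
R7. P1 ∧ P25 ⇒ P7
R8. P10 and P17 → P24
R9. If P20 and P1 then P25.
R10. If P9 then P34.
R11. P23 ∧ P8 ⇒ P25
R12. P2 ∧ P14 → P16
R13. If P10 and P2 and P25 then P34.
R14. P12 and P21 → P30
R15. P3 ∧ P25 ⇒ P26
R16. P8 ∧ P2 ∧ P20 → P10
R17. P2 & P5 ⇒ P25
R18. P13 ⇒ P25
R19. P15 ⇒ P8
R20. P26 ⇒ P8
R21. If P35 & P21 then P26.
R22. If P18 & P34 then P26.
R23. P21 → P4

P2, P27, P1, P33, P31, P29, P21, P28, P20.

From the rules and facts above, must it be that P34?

P26  (by R4: P27, P33, P21)
P25  (by R9: P20, P1)
P8  (by R20: P26)
P10  (by R16: P8, P2, P20)
P34  (by R13: P10, P2, P25)

Yes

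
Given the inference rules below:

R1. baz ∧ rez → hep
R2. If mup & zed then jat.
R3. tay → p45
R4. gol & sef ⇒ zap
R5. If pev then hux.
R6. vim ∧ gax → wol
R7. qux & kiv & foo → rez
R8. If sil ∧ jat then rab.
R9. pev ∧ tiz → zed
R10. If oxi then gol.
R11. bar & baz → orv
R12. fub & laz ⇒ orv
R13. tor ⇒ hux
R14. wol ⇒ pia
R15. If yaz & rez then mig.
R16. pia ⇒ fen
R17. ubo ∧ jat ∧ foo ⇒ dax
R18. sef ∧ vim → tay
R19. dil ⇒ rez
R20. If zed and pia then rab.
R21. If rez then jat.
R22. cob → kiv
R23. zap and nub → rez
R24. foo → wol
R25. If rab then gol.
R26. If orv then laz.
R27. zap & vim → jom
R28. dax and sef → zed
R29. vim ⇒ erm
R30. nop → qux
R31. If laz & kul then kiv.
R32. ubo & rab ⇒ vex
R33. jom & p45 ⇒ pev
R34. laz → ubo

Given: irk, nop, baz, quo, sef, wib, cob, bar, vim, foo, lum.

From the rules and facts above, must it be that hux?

orv  (by R11: bar, baz)
tay  (by R18: sef, vim)
kiv  (by R22: cob)
wol  (by R24: foo)
laz  (by R26: orv)
qux  (by R30: nop)
ubo  (by R34: laz)
p45  (by R3: tay)
rez  (by R7: qux, kiv, foo)
pia  (by R14: wol)
jat  (by R21: rez)
dax  (by R17: ubo, jat, foo)
zed  (by R28: dax, sef)
rab  (by R20: zed, pia)
gol  (by R25: rab)
zap  (by R4: gol, sef)
jom  (by R27: zap, vim)
pev  (by R33: jom, p45)
hux  (by R5: pev)

Yes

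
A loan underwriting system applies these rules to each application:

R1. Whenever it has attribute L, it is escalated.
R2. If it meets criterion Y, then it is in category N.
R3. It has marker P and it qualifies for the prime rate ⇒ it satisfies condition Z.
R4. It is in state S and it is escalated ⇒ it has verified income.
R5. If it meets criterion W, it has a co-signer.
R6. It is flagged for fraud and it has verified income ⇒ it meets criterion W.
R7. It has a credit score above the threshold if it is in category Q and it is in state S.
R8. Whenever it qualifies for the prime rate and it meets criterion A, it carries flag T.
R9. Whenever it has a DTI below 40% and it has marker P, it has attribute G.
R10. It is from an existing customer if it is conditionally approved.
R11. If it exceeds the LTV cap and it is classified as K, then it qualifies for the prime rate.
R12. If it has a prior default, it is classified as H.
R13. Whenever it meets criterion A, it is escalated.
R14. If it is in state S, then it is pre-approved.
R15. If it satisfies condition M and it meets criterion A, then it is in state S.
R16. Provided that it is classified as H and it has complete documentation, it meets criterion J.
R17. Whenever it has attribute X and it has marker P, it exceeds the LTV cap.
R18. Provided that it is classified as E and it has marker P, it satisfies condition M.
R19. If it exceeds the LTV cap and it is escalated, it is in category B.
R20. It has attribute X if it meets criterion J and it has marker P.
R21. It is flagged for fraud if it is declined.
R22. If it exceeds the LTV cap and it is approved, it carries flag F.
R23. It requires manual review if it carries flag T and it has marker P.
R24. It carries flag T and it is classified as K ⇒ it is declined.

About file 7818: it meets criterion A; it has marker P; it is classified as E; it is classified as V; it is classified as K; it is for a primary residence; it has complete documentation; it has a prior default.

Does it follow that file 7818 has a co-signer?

By R12 (it has a prior default): it is classified as H.
By R13 (it meets criterion A): it is escalated.
By R16 (it is classified as H, it has complete documentation): it meets criterion J.
By R18 (it is classified as E, it has marker P): it satisfies condition M.
By R20 (it meets criterion J, it has marker P): it has attribute X.
By R15 (it satisfies condition M, it meets criterion A): it is in state S.
By R17 (it has attribute X, it has marker P): it exceeds the LTV cap.
By R4 (it is in state S, it is escalated): it has verified income.
By R11 (it exceeds the LTV cap, it is classified as K): it qualifies for the prime rate.
By R8 (it qualifies for the prime rate, it meets criterion A): it carries flag T.
By R24 (it carries flag T, it is classified as K): it is declined.
By R21 (it is declined): it is flagged for fraud.
By R6 (it is flagged for fraud, it has verified income): it meets criterion W.
By R5 (it meets criterion W): it has a co-signer.

Yes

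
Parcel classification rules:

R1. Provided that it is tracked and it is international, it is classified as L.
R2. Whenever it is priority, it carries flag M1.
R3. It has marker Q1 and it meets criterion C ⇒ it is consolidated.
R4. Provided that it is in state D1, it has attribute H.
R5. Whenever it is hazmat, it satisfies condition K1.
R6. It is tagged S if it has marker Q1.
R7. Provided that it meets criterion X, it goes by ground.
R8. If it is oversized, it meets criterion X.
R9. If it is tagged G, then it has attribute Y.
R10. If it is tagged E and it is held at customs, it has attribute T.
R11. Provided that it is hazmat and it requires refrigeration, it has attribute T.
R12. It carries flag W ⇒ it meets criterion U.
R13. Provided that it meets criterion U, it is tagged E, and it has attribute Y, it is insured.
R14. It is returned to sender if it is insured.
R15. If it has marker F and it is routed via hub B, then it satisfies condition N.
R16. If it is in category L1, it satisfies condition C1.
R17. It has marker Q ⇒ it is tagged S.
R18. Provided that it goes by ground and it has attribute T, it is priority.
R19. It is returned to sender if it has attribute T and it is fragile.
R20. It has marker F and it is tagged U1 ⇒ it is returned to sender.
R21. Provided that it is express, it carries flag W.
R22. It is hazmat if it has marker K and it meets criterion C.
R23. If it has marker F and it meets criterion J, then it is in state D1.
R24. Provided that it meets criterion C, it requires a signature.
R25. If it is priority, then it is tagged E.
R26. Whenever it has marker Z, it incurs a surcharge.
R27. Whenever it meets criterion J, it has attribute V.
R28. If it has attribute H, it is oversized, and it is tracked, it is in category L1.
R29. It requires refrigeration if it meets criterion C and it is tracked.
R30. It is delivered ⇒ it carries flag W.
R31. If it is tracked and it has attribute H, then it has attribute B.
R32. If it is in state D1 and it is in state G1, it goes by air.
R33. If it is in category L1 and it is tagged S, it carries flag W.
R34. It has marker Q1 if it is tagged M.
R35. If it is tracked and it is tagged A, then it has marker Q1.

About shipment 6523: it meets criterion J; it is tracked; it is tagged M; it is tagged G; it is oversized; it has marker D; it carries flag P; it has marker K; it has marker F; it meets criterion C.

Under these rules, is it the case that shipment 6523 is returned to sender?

Yes

By R8 (it is oversized): it meets criterion X.
By R9 (it is tagged G): it has attribute Y.
By R22 (it has marker K, it meets criterion C): it is hazmat.
By R23 (it has marker F, it meets criterion J): it is in state D1.
By R29 (it meets criterion C, it is tracked): it requires refrigeration.
By R34 (it is tagged M): it has marker Q1.
By R4 (it is in state D1): it has attribute H.
By R6 (it has marker Q1): it is tagged S.
By R7 (it meets criterion X): it goes by ground.
By R11 (it is hazmat, it requires refrigeration): it has attribute T.
By R18 (it goes by ground, it has attribute T): it is priority.
By R25 (it is priority): it is tagged E.
By R28 (it has attribute H, it is oversized, it is tracked): it is in category L1.
By R33 (it is in category L1, it is tagged S): it carries flag W.
By R12 (it carries flag W): it meets criterion U.
By R13 (it meets criterion U, it is tagged E, it has attribute Y): it is insured.
By R14 (it is insured): it is returned to sender.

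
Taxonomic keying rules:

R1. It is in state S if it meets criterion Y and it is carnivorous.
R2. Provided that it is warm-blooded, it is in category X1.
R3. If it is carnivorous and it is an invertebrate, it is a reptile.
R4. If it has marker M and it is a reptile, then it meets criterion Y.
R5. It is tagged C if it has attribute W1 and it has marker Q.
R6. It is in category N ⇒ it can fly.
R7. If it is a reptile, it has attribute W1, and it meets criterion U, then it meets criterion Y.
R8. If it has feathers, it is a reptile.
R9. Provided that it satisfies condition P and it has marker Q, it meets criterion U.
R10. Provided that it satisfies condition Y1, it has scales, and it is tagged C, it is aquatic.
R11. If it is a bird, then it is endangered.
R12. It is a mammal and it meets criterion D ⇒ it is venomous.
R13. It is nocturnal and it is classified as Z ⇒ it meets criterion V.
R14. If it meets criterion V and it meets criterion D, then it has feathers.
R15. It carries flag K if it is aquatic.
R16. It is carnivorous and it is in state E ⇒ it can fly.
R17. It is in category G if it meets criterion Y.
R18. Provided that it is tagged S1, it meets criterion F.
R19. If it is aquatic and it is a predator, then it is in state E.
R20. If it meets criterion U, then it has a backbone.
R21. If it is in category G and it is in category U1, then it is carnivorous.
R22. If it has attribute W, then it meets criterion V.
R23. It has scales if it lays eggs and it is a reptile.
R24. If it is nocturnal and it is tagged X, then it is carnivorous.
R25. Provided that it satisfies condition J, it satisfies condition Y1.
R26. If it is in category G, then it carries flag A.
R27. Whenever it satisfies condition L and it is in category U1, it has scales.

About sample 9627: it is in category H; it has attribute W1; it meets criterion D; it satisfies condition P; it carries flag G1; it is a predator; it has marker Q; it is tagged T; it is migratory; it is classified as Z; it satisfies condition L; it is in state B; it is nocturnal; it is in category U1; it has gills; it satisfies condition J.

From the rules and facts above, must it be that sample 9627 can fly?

By R5 (it has attribute W1, it has marker Q): it is tagged C.
By R9 (it satisfies condition P, it has marker Q): it meets criterion U.
By R13 (it is nocturnal, it is classified as Z): it meets criterion V.
By R14 (it meets criterion V, it meets criterion D): it has feathers.
By R25 (it satisfies condition J): it satisfies condition Y1.
By R27 (it satisfies condition L, it is in category U1): it has scales.
By R8 (it has feathers): it is a reptile.
By R10 (it satisfies condition Y1, it has scales, it is tagged C): it is aquatic.
By R19 (it is aquatic, it is a predator): it is in state E.
By R7 (it is a reptile, it has attribute W1, it meets criterion U): it meets criterion Y.
By R17 (it meets criterion Y): it is in category G.
By R21 (it is in category G, it is in category U1): it is carnivorous.
By R16 (it is carnivorous, it is in state E): it can fly.

Yes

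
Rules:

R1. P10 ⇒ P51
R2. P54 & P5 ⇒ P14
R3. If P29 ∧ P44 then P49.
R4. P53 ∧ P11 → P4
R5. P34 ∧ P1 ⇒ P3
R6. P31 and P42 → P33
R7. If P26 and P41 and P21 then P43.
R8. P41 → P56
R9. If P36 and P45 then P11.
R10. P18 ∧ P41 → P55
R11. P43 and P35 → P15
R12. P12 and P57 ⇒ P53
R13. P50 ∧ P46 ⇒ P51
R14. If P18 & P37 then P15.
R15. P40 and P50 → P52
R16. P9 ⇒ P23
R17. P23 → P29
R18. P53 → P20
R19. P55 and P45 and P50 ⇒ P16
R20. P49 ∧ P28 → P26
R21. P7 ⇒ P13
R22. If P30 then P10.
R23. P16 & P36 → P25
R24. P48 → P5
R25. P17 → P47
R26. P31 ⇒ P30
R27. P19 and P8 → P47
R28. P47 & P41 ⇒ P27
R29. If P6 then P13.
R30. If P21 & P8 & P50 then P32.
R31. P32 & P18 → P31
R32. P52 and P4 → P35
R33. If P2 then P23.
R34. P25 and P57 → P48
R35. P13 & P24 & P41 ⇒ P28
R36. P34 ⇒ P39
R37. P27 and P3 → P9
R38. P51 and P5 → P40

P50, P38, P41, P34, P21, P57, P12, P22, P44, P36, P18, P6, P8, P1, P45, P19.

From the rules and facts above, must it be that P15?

Forward chaining from the given facts derives: P3, P56, P11, P55, P53, P20, P16, P25, P47, P27, P13, P32, P31, P48, P39, P9, P4, P23, P29, P5, P30, P49, P10, P51, P40, P52, P35.
Rules concluding P15: R11 needs P43; R14 needs P37 — none of these are established.

No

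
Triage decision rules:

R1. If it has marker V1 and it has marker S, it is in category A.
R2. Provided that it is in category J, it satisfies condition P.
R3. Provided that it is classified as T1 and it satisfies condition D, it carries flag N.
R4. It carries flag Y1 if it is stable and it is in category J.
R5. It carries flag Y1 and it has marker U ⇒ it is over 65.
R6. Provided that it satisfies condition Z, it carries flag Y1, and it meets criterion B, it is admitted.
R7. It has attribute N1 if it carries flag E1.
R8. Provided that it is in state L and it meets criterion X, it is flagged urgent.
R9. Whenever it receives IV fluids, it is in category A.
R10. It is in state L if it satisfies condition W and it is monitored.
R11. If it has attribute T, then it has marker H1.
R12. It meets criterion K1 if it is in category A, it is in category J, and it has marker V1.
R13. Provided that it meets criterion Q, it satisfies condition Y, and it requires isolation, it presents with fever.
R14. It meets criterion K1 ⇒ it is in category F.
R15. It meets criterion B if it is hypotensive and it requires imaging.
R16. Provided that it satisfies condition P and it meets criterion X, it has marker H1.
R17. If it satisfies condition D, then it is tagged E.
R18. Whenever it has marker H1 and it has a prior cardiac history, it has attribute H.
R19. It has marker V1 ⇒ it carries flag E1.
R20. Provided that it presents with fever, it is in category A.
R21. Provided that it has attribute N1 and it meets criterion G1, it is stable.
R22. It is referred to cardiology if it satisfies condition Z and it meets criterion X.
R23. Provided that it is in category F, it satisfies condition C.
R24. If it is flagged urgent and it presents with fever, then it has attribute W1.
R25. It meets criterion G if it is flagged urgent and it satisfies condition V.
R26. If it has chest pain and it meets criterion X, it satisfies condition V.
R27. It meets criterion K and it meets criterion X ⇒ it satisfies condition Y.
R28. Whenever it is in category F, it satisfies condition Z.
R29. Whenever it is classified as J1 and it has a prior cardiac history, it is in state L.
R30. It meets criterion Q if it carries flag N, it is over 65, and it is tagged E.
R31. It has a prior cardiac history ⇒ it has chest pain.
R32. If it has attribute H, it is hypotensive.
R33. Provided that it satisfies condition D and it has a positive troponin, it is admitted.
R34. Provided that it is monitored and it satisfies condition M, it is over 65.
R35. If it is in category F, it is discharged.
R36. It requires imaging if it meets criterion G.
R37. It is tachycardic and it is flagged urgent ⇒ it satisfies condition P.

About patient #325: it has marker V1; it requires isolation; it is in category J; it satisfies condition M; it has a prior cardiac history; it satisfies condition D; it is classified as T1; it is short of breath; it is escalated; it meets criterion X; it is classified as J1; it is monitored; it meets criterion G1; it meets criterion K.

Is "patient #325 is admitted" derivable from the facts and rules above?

By R2 (it is in category J): it satisfies condition P.
By R3 (it is classified as T1, it satisfies condition D): it carries flag N.
By R16 (it satisfies condition P, it meets criterion X): it has marker H1.
By R17 (it satisfies condition D): it is tagged E.
By R18 (it has marker H1, it has a prior cardiac history): it has attribute H.
By R19 (it has marker V1): it carries flag E1.
By R27 (it meets criterion K, it meets criterion X): it satisfies condition Y.
By R29 (it is classified as J1, it has a prior cardiac history): it is in state L.
By R31 (it has a prior cardiac history): it has chest pain.
By R32 (it has attribute H): it is hypotensive.
By R34 (it is monitored, it satisfies condition M): it is over 65.
By R7 (it carries flag E1): it has attribute N1.
By R8 (it is in state L, it meets criterion X): it is flagged urgent.
By R21 (it has attribute N1, it meets criterion G1): it is stable.
By R26 (it has chest pain, it meets criterion X): it satisfies condition V.
By R30 (it carries flag N, it is over 65, it is tagged E): it meets criterion Q.
By R4 (it is stable, it is in category J): it carries flag Y1.
By R13 (it meets criterion Q, it satisfies condition Y, it requires isolation): it presents with fever.
By R20 (it presents with fever): it is in category A.
By R25 (it is flagged urgent, it satisfies condition V): it meets criterion G.
By R36 (it meets criterion G): it requires imaging.
By R12 (it is in category A, it is in category J, it has marker V1): it meets criterion K1.
By R14 (it meets criterion K1): it is in category F.
By R15 (it is hypotensive, it requires imaging): it meets criterion B.
By R28 (it is in category F): it satisfies condition Z.
By R6 (it satisfies condition Z, it carries flag Y1, it meets criterion B): it is admitted.

Yes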